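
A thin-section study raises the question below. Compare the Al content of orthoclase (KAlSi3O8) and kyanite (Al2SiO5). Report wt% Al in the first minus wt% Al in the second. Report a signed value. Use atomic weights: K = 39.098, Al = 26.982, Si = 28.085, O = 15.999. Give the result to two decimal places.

M(KAlSi3O8) = 278.327 g/mol, so wt% Al = 26.982/278.327 × 100 = 9.69%.
M(Al2SiO5) = 162.044 g/mol, so wt% Al = 53.964/162.044 × 100 = 33.30%.
9.69 − 33.30 = -23.61 pp.

-23.61 percentage points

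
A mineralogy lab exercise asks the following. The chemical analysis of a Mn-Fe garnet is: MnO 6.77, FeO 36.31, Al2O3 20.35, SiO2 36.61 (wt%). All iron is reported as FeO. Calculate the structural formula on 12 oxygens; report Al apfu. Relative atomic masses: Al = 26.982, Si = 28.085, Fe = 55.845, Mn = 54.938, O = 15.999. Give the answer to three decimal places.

1.981 Al apfu

MnO: 6.77/70.937 = 0.09544 mol → 0.09544 mol Mn, 0.09544 mol O.
FeO: 36.31/71.844 = 0.50540 mol → 0.50540 mol Fe, 0.50540 mol O.
Al2O3: 20.35/101.961 = 0.19959 mol → 0.39918 mol Al, 0.59877 mol O.
SiO2: 36.61/60.083 = 0.60932 mol → 0.60932 mol Si, 1.21864 mol O.
Total oxygen = 2.41825 mol. Normalization factor = 12/2.41825 = 4.96227.
Al per 12 O = 0.39918 × 4.96227 = 1.981.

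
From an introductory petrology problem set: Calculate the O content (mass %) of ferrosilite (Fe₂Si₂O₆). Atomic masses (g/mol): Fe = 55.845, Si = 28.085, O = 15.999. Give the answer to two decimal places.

M(Fe₂Si₂O₆) = 263.854 g/mol.
O contributes 6 × 15.999 = 95.994 g per mole.
95.994/263.854 = 0.3638 → 36.38%.

36.38 mass %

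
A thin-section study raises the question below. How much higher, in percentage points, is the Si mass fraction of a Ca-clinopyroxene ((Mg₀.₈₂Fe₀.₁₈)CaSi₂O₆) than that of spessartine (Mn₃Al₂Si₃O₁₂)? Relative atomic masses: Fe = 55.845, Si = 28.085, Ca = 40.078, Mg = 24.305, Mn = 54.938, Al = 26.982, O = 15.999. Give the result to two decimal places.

8.26 percentage points

Si in (Mg₀.₈₂Fe₀.₁₈)CaSi₂O₆: molar mass 222.224 g/mol; 2×28.085 = 56.170 g → 25.28 wt%.
Si in Mn₃Al₂Si₃O₁₂: molar mass 495.021 g/mol; 3×28.085 = 84.255 g → 17.02 wt%.
Difference = 25.28 − 17.02 = 8.26 percentage points.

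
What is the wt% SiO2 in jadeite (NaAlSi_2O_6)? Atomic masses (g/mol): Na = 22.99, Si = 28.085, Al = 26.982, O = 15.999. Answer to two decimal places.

Molar mass of NaAlSi_2O_6 = 1·22.99 + 1·26.982 + 2·28.085 + 6·15.999 = 202.136 g/mol.
Each formula unit contains 2 Si, equivalent to 2/1 = 2.0000 mol SiO2.
M(SiO2) = 1×28.085 + 2×15.999 = 60.083 g/mol.
Mass of SiO2 per formula unit = 2.0000 × 60.083 = 120.166 g.
SiO2 wt% = 120.166 / 202.136 × 100 = 59.45%.

59.45 wt%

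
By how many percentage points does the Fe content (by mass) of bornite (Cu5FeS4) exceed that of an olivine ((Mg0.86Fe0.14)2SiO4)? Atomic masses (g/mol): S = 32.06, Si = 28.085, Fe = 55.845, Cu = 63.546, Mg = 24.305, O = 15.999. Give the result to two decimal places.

M(Cu5FeS4) = 501.815 g/mol, so wt% Fe = 55.845/501.815 × 100 = 11.13%.
M((Mg0.86Fe0.14)2SiO4) = 149.522 g/mol, so wt% Fe = 15.637/149.522 × 100 = 10.46%.
11.13 − 10.46 = 0.67 pp.

0.67 percentage points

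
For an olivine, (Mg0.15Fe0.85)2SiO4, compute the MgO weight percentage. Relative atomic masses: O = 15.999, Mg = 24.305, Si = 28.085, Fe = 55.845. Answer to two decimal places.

6.22 wt%

M((Mg0.15Fe0.85)2SiO4) = 194.309 g/mol; M(MgO) = 40.304 g/mol.
Moles MgO per formula unit = 0.30 Mg ÷ 1 = 0.3000.
MgO fraction = (0.3000 × 40.304) / 194.309 = 12.091/194.309 = 0.0622.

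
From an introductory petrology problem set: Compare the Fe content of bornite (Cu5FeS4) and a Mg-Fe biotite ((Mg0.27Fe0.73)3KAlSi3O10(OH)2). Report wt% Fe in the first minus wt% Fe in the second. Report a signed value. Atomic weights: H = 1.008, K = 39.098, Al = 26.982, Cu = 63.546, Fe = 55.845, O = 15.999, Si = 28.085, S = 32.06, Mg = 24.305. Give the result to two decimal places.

M(Cu5FeS4) = 501.815 g/mol, so wt% Fe = 55.845/501.815 × 100 = 11.13%.
M((Mg0.27Fe0.73)3KAlSi3O10(OH)2) = 486.327 g/mol, so wt% Fe = 122.301/486.327 × 100 = 25.15%.
11.13 − 25.15 = -14.02 pp.

-14.02 percentage points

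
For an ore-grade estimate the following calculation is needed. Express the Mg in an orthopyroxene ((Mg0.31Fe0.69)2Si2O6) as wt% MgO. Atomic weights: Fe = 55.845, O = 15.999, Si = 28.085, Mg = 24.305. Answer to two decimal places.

10.23 wt%

Molar mass of (Mg0.31Fe0.69)2Si2O6 = 0.62·24.305 + 1.38·55.845 + 2·28.085 + 6·15.999 = 244.299 g/mol.
Each formula unit contains 0.62 Mg, equivalent to 0.62/1 = 0.6200 mol MgO.
M(MgO) = 1×24.305 + 1×15.999 = 40.304 g/mol.
Mass of MgO per formula unit = 0.6200 × 40.304 = 24.988 g.
MgO wt% = 24.988 / 244.299 × 100 = 10.23%.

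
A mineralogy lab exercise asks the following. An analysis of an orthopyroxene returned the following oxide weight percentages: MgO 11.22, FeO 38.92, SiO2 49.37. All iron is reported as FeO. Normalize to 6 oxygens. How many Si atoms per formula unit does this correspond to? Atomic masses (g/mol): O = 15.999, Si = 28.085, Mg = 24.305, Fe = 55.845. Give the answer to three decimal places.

11.22 wt% MgO ÷ 40.304 g/mol = 0.27838 mol, giving 0.27838 Mg and 0.27838 O.
38.92 wt% FeO ÷ 71.844 g/mol = 0.54173 mol, giving 0.54173 Fe and 0.54173 O.
49.37 wt% SiO2 ÷ 60.083 g/mol = 0.82170 mol, giving 0.82170 Si and 1.64340 O.
Oxygen sums to 2.46351; scaling by 6/2.46351 = 2.43555 puts the formula on 6 O.
Si: 0.82170 × 2.43555 = 2.001 atoms per formula unit.

2.001 Si apfu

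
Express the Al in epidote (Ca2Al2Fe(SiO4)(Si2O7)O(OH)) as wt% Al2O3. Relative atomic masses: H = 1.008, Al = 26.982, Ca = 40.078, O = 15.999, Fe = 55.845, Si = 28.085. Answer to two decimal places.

21.10 wt%

Molar mass of Ca2Al2Fe(SiO4)(Si2O7)O(OH) = 2×40.078 + 2×26.982 + 1×55.845 + 3×28.085 + 13×15.999 + 1×1.008 = 483.215 g/mol.
Each formula unit contains 2 Al, equivalent to 2/2 = 1.0000 mol Al2O3.
M(Al2O3) = 2×26.982 + 3×15.999 = 101.961 g/mol.
Mass of Al2O3 per formula unit = 1.0000 × 101.961 = 101.961 g.
Al2O3 wt% = 101.961 / 483.215 × 100 = 21.10%.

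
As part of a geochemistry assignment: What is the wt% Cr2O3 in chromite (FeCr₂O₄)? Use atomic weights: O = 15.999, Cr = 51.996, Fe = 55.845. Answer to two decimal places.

67.90 wt%

Molar mass of FeCr₂O₄ = 1·55.845 + 2·51.996 + 4·15.999 = 223.833 g/mol.
Each formula unit contains 2 Cr, equivalent to 2/2 = 1.0000 mol Cr2O3.
M(Cr2O3) = 2×51.996 + 3×15.999 = 151.989 g/mol.
Mass of Cr2O3 per formula unit = 1.0000 × 151.989 = 151.989 g.
Cr2O3 wt% = 151.989 / 223.833 × 100 = 67.90%.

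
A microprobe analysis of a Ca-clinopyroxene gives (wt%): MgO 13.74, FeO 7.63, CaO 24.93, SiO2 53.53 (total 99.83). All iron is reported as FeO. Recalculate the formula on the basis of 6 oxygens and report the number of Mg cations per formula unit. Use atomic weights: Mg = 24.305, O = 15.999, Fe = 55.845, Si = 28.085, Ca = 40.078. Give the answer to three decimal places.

13.74 wt% MgO ÷ 40.304 g/mol = 0.34091 mol, giving 0.34091 Mg and 0.34091 O.
7.63 wt% FeO ÷ 71.844 g/mol = 0.10620 mol, giving 0.10620 Fe and 0.10620 O.
24.93 wt% CaO ÷ 56.077 g/mol = 0.44457 mol, giving 0.44457 Ca and 0.44457 O.
53.53 wt% SiO2 ÷ 60.083 g/mol = 0.89093 mol, giving 0.89093 Si and 1.78186 O.
Oxygen sums to 2.67354; scaling by 6/2.67354 = 2.24422 puts the formula on 6 O.
Mg: 0.34091 × 2.24422 = 0.765 atoms per formula unit.

0.765 Mg apfu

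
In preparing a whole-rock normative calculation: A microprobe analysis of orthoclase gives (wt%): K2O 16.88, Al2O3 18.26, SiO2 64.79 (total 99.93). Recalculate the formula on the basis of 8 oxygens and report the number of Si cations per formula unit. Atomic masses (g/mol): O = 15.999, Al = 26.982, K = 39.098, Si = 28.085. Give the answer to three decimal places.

3.003 Si apfu

K2O (M=94.195): mol = 0.17920; K = 0.35840, O = 0.17920.
Al2O3 (M=101.961): mol = 0.17909; Al = 0.35818, O = 0.53727.
SiO2 (M=60.083): mol = 1.07834; Si = 1.07834, O = 2.15668.
ΣO = 2.87315; factor = 8/ΣO = 2.78440.
Si apfu = 1.07834 × 2.78440 = 3.003.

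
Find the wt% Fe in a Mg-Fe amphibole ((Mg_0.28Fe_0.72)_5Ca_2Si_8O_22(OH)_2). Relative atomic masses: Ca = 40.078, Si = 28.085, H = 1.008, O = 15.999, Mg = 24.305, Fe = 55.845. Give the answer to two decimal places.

21.71 weight percent

Molar mass of (Mg_0.28Fe_0.72)_5Ca_2Si_8O_22(OH)_2: 1.40*24.305 + 3.60*55.845 + 2*40.078 + 8*28.085 + 24*15.999 + 2*1.008 = 925.897 g/mol.
Mass of Fe per formula unit: 3.60 × 55.845 = 201.042 g.
Weight fraction Fe = 201.042 / 925.897 = 0.2171.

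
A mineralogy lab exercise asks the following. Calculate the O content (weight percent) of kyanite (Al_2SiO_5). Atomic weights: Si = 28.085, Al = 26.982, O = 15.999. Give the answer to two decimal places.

49.37 weight percent

M(Al_2SiO_5) = 162.044 g/mol.
O contributes 5 × 15.999 = 79.995 g per mole.
79.995/162.044 = 0.4937 → 49.37%.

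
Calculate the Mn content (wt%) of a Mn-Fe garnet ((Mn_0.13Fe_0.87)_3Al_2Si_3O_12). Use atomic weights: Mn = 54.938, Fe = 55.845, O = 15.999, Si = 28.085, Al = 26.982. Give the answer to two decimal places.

4.31 wt%

Molar mass of (Mn_0.13Fe_0.87)_3Al_2Si_3O_12: 0.39·54.938 + 2.61·55.845 + 2·26.982 + 3·28.085 + 12·15.999 = 497.388 g/mol.
Mass of Mn per formula unit: 0.39 × 54.938 = 21.426 g.
Weight fraction Mn = 21.426 / 497.388 = 0.0431.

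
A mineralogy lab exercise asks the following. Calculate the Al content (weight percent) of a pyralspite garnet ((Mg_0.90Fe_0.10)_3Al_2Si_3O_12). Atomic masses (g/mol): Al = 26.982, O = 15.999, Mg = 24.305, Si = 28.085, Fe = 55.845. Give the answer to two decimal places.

Molar mass of (Mg_0.90Fe_0.10)_3Al_2Si_3O_12: 2.70*24.305 + 0.30*55.845 + 2*26.982 + 3*28.085 + 12*15.999 = 412.584 g/mol.
Mass of Al per formula unit: 2 × 26.982 = 53.964 g.
Weight fraction Al = 53.964 / 412.584 = 0.1308.

13.08 weight percent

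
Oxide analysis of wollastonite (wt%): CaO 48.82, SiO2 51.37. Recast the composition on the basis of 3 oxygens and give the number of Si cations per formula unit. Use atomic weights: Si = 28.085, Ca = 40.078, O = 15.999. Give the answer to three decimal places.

CaO: 48.82/56.077 = 0.87059 mol → 0.87059 mol Ca, 0.87059 mol O.
SiO2: 51.37/60.083 = 0.85498 mol → 0.85498 mol Si, 1.70996 mol O.
Total oxygen = 2.58055 mol. Normalization factor = 3/2.58055 = 1.16254.
Si per 3 O = 0.85498 × 1.16254 = 0.994.

0.994 Si apfu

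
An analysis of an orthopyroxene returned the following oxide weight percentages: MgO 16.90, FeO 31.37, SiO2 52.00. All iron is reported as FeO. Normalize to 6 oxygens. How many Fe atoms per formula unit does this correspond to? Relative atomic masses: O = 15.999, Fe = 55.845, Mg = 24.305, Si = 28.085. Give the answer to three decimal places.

1.013 Fe apfu

MgO: 16.90/40.304 = 0.41931 mol → 0.41931 mol Mg, 0.41931 mol O.
FeO: 31.37/71.844 = 0.43664 mol → 0.43664 mol Fe, 0.43664 mol O.
SiO2: 52.00/60.083 = 0.86547 mol → 0.86547 mol Si, 1.73094 mol O.
Total oxygen = 2.58689 mol. Normalization factor = 6/2.58689 = 2.31939.
Fe per 6 O = 0.43664 × 2.31939 = 1.013.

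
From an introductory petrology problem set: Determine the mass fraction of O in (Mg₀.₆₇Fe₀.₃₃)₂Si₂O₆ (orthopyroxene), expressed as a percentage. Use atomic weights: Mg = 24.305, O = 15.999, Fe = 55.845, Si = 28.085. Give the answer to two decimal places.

43.32 weight percent

Molar mass of (Mg₀.₆₇Fe₀.₃₃)₂Si₂O₆: 1.34*24.305 + 0.66*55.845 + 2*28.085 + 6*15.999 = 221.590 g/mol.
Mass of O per formula unit: 6 × 15.999 = 95.994 g.
Weight fraction O = 95.994 / 221.590 = 0.4332.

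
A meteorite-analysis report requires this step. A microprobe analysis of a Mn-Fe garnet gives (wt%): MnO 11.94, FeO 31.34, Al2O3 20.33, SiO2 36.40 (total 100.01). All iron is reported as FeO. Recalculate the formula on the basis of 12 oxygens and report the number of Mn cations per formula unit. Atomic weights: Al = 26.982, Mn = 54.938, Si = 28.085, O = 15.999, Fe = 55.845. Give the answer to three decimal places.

0.837 Mn apfu

MnO: 11.94/70.937 = 0.16832 mol → 0.16832 mol Mn, 0.16832 mol O.
FeO: 31.34/71.844 = 0.43622 mol → 0.43622 mol Fe, 0.43622 mol O.
Al2O3: 20.33/101.961 = 0.19939 mol → 0.39878 mol Al, 0.59817 mol O.
SiO2: 36.40/60.083 = 0.60583 mol → 0.60583 mol Si, 1.21166 mol O.
Total oxygen = 2.41437 mol. Normalization factor = 12/2.41437 = 4.97024.
Mn per 12 O = 0.16832 × 4.97024 = 0.837.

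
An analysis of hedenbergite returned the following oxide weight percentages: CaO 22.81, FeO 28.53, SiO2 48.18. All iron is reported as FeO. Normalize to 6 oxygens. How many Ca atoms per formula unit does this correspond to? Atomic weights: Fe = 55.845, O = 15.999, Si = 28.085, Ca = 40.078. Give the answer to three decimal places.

1.014 Ca apfu

22.81 wt% CaO ÷ 56.077 g/mol = 0.40676 mol, giving 0.40676 Ca and 0.40676 O.
28.53 wt% FeO ÷ 71.844 g/mol = 0.39711 mol, giving 0.39711 Fe and 0.39711 O.
48.18 wt% SiO2 ÷ 60.083 g/mol = 0.80189 mol, giving 0.80189 Si and 1.60378 O.
Oxygen sums to 2.40765; scaling by 6/2.40765 = 2.49206 puts the formula on 6 O.
Ca: 0.40676 × 2.49206 = 1.014 atoms per formula unit.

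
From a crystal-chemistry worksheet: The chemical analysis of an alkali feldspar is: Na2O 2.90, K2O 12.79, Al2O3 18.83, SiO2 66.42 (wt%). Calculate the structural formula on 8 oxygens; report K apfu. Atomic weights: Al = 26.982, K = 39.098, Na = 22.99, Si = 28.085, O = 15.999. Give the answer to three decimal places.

0.737 K apfu

2.90 wt% Na2O ÷ 61.979 g/mol = 0.04679 mol, giving 0.09358 Na and 0.04679 O.
12.79 wt% K2O ÷ 94.195 g/mol = 0.13578 mol, giving 0.27156 K and 0.13578 O.
18.83 wt% Al2O3 ÷ 101.961 g/mol = 0.18468 mol, giving 0.36936 Al and 0.55404 O.
66.42 wt% SiO2 ÷ 60.083 g/mol = 1.10547 mol, giving 1.10547 Si and 2.21094 O.
Oxygen sums to 2.94755; scaling by 8/2.94755 = 2.71412 puts the formula on 8 O.
K: 0.27156 × 2.71412 = 0.737 atoms per formula unit.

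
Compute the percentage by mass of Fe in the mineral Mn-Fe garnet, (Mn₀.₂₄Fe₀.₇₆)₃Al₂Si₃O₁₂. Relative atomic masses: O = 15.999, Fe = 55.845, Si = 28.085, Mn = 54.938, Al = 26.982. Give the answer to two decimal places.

25.61 weight percent

Formula mass = 0.72×54.938 + 2.28×55.845 + 2×26.982 + 3×28.085 + 12×15.999 = 497.089 g/mol, of which 127.327 g is Fe.
So Fe makes up 127.327/497.089 = 0.2561 of the mass, i.e. 25.61%.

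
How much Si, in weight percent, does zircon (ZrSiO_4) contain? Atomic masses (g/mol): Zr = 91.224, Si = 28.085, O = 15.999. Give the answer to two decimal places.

15.32 weight percent

Molar mass of ZrSiO_4: 1*91.224 + 1*28.085 + 4*15.999 = 183.305 g/mol.
Mass of Si per formula unit: 1 × 28.085 = 28.085 g.
Weight fraction Si = 28.085 / 183.305 = 0.1532.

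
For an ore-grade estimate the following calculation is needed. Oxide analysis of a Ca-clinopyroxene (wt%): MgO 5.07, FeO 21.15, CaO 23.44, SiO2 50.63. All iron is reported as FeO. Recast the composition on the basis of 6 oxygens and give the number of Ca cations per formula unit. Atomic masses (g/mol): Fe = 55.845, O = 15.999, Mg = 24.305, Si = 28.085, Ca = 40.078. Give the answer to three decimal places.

0.994 Ca apfu

MgO: 5.07/40.304 = 0.12579 mol → 0.12579 mol Mg, 0.12579 mol O.
FeO: 21.15/71.844 = 0.29439 mol → 0.29439 mol Fe, 0.29439 mol O.
CaO: 23.44/56.077 = 0.41800 mol → 0.41800 mol Ca, 0.41800 mol O.
SiO2: 50.63/60.083 = 0.84267 mol → 0.84267 mol Si, 1.68534 mol O.
Total oxygen = 2.52352 mol. Normalization factor = 6/2.52352 = 2.37763.
Ca per 6 O = 0.41800 × 2.37763 = 0.994.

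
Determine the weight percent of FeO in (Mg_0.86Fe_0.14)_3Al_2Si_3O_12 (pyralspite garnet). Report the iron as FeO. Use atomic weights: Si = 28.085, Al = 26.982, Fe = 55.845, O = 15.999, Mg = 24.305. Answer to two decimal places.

M((Mg_0.86Fe_0.14)_3Al_2Si_3O_12) = 416.369 g/mol; M(FeO) = 71.844 g/mol.
Moles FeO per formula unit = 0.42 Fe ÷ 1 = 0.4200.
FeO fraction = (0.4200 × 71.844) / 416.369 = 30.174/416.369 = 0.0725.

7.25 wt%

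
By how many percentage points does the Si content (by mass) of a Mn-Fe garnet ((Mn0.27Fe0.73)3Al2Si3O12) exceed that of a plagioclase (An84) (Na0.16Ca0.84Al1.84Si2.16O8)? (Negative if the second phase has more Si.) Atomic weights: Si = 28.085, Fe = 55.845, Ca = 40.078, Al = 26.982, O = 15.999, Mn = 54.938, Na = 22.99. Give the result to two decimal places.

First mineral: 84.255 g Si in 497.007 g formula = 16.95 wt% Si.
Second mineral: 60.664 g Si in 275.646 g formula = 22.01 wt% Si.
16.95% − 22.01% gives a difference of -5.06 percentage points.

-5.06 percentage points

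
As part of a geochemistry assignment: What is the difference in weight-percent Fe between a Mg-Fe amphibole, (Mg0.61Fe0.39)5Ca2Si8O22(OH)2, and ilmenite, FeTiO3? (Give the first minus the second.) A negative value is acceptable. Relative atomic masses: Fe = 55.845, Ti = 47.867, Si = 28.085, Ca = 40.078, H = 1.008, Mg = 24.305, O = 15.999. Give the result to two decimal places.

First mineral: 108.898 g Fe in 873.856 g formula = 12.46 wt% Fe.
Second mineral: 55.845 g Fe in 151.709 g formula = 36.81 wt% Fe.
12.46% − 36.81% gives a difference of -24.35 percentage points.

-24.35 percentage points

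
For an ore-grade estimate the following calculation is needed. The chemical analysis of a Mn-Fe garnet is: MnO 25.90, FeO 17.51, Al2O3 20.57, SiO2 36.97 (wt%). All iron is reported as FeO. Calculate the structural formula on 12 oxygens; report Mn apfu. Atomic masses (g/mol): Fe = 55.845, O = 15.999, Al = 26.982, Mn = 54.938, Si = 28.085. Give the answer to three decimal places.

1.792 Mn apfu

25.90 wt% MnO ÷ 70.937 g/mol = 0.36511 mol, giving 0.36511 Mn and 0.36511 O.
17.51 wt% FeO ÷ 71.844 g/mol = 0.24372 mol, giving 0.24372 Fe and 0.24372 O.
20.57 wt% Al2O3 ÷ 101.961 g/mol = 0.20174 mol, giving 0.40348 Al and 0.60522 O.
36.97 wt% SiO2 ÷ 60.083 g/mol = 0.61532 mol, giving 0.61532 Si and 1.23064 O.
Oxygen sums to 2.44469; scaling by 12/2.44469 = 4.90860 puts the formula on 12 O.
Mn: 0.36511 × 4.90860 = 1.792 atoms per formula unit.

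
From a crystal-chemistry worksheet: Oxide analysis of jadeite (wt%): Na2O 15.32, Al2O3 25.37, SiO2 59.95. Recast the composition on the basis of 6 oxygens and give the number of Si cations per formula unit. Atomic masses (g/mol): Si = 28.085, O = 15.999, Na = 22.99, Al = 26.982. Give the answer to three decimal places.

2.003 Si apfu

15.32 wt% Na2O ÷ 61.979 g/mol = 0.24718 mol, giving 0.49436 Na and 0.24718 O.
25.37 wt% Al2O3 ÷ 101.961 g/mol = 0.24882 mol, giving 0.49764 Al and 0.74646 O.
59.95 wt% SiO2 ÷ 60.083 g/mol = 0.99779 mol, giving 0.99779 Si and 1.99558 O.
Oxygen sums to 2.98922; scaling by 6/2.98922 = 2.00721 puts the formula on 6 O.
Si: 0.99779 × 2.00721 = 2.003 atoms per formula unit.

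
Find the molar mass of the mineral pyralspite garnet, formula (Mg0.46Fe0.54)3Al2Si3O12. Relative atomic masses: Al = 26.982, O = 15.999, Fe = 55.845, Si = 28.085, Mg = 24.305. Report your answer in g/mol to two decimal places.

454.22 g/mol

Mg: 1.38 × 24.305 = 33.5409
Fe: 1.62 × 55.845 = 90.4689
Al: 2 × 26.982 = 53.9640
Si: 3 × 28.085 = 84.2550
O: 12 × 15.999 = 191.9880
Summing the contributions gives the formula mass.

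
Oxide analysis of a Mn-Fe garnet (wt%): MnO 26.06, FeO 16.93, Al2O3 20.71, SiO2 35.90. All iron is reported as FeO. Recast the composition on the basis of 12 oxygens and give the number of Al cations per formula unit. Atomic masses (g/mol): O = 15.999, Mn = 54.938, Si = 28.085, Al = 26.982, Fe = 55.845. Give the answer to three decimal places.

MnO: 26.06/70.937 = 0.36737 mol → 0.36737 mol Mn, 0.36737 mol O.
FeO: 16.93/71.844 = 0.23565 mol → 0.23565 mol Fe, 0.23565 mol O.
Al2O3: 20.71/101.961 = 0.20312 mol → 0.40624 mol Al, 0.60936 mol O.
SiO2: 35.90/60.083 = 0.59751 mol → 0.59751 mol Si, 1.19502 mol O.
Total oxygen = 2.40740 mol. Normalization factor = 12/2.40740 = 4.98463.
Al per 12 O = 0.40624 × 4.98463 = 2.025.

2.025 Al apfu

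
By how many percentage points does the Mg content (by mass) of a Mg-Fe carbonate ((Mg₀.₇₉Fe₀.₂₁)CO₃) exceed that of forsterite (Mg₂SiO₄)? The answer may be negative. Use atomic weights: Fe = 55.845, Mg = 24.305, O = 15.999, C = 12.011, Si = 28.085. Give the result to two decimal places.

Mg in (Mg₀.₇₉Fe₀.₂₁)CO₃: molar mass 90.936 g/mol; 0.79×24.305 = 19.201 g → 21.11 wt%.
Mg in Mg₂SiO₄: molar mass 140.691 g/mol; 2×24.305 = 48.610 g → 34.55 wt%.
Difference = 21.11 − 34.55 = -13.44 percentage points.

-13.44 percentage points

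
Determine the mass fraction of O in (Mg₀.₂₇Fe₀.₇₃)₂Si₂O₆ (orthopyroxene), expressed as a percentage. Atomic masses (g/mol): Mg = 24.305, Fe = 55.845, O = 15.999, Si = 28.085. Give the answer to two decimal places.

Formula mass = 0.54×24.305 + 1.46×55.845 + 2×28.085 + 6×15.999 = 246.822 g/mol, of which 95.994 g is O.
So O makes up 95.994/246.822 = 0.3889 of the mass, i.e. 38.89%.

38.89 wt%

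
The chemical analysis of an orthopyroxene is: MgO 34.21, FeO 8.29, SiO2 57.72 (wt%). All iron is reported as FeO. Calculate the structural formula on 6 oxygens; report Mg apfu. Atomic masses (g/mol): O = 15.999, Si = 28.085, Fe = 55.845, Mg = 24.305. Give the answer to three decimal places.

MgO: 34.21/40.304 = 0.84880 mol → 0.84880 mol Mg, 0.84880 mol O.
FeO: 8.29/71.844 = 0.11539 mol → 0.11539 mol Fe, 0.11539 mol O.
SiO2: 57.72/60.083 = 0.96067 mol → 0.96067 mol Si, 1.92134 mol O.
Total oxygen = 2.88553 mol. Normalization factor = 6/2.88553 = 2.07934.
Mg per 6 O = 0.84880 × 2.07934 = 1.765.

1.765 Mg apfu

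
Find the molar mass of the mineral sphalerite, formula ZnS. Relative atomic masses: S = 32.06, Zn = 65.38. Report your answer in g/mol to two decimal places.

97.44 g/mol

Zn: 1 × 65.38 = 65.3800
S: 1 × 32.06 = 32.0600
Summing the contributions gives the formula mass.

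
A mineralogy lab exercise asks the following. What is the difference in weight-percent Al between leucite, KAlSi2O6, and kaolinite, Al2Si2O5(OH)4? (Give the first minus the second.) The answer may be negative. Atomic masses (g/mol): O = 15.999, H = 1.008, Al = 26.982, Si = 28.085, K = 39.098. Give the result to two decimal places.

-8.54 percentage points

First mineral: 26.982 g Al in 218.244 g formula = 12.36 wt% Al.
Second mineral: 53.964 g Al in 258.157 g formula = 20.90 wt% Al.
12.36% − 20.90% gives a difference of -8.54 percentage points.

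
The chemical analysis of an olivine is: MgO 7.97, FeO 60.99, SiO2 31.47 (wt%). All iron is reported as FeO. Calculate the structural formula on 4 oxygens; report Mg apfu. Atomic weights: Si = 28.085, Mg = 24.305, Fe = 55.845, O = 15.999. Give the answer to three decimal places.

0.378 Mg apfu

7.97 wt% MgO ÷ 40.304 g/mol = 0.19775 mol, giving 0.19775 Mg and 0.19775 O.
60.99 wt% FeO ÷ 71.844 g/mol = 0.84892 mol, giving 0.84892 Fe and 0.84892 O.
31.47 wt% SiO2 ÷ 60.083 g/mol = 0.52378 mol, giving 0.52378 Si and 1.04756 O.
Oxygen sums to 2.09423; scaling by 4/2.09423 = 1.91001 puts the formula on 4 O.
Mg: 0.19775 × 1.91001 = 0.378 atoms per formula unit.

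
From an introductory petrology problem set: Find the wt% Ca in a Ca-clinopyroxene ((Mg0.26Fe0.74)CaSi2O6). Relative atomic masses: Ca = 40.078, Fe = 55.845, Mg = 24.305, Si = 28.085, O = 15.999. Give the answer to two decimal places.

16.71 mass %

Formula mass = 0.26×24.305 + 0.74×55.845 + 1×40.078 + 2×28.085 + 6×15.999 = 239.887 g/mol, of which 40.078 g is Ca.
So Ca makes up 40.078/239.887 = 0.1671 of the mass, i.e. 16.71%.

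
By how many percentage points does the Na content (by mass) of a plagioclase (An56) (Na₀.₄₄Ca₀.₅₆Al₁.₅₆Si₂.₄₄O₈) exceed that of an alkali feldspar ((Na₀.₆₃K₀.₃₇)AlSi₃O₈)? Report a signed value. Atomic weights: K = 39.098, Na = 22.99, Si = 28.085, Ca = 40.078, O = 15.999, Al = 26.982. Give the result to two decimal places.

First mineral: 10.116 g Na in 271.171 g formula = 3.73 wt% Na.
Second mineral: 14.484 g Na in 268.179 g formula = 5.40 wt% Na.
3.73% − 5.40% gives a difference of -1.67 percentage points.

-1.67 percentage points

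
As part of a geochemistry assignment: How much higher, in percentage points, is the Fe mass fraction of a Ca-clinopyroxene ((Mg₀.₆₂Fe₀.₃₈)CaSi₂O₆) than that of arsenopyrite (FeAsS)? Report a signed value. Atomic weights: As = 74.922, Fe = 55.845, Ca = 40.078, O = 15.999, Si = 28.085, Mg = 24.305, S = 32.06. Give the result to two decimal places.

Fe in (Mg₀.₆₂Fe₀.₃₈)CaSi₂O₆: molar mass 228.532 g/mol; 0.38×55.845 = 21.221 g → 9.29 wt%.
Fe in FeAsS: molar mass 162.827 g/mol; 1×55.845 = 55.845 g → 34.30 wt%.
Difference = 9.29 − 34.30 = -25.01 percentage points.

-25.01 percentage points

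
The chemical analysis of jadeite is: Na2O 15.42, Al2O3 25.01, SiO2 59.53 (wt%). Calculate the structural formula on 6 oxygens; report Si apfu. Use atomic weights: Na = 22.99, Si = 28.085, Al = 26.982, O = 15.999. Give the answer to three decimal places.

Na2O (M=61.979): mol = 0.24879; Na = 0.49758, O = 0.24879.
Al2O3 (M=101.961): mol = 0.24529; Al = 0.49058, O = 0.73587.
SiO2 (M=60.083): mol = 0.99080; Si = 0.99080, O = 1.98160.
ΣO = 2.96626; factor = 6/ΣO = 2.02275.
Si apfu = 0.99080 × 2.02275 = 2.004.

2.004 Si apfu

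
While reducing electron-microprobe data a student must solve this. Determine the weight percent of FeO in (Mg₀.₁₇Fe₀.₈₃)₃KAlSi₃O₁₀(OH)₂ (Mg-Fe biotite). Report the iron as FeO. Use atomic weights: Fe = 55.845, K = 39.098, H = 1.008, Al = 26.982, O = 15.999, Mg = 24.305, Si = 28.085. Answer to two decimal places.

Formula mass = 495.789 g/mol.
2.49 Fe → 2.4900 mol FeO per formula unit; M(FeO) = 71.844, so FeO mass = 178.892 g.
178.892/495.789 × 100 = 36.08 wt%.

36.08 wt%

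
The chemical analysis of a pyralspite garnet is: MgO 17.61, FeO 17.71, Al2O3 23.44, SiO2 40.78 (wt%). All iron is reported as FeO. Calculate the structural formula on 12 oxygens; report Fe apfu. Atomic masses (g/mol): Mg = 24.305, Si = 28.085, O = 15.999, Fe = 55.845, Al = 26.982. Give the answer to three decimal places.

1.083 Fe apfu

MgO: 17.61/40.304 = 0.43693 mol → 0.43693 mol Mg, 0.43693 mol O.
FeO: 17.71/71.844 = 0.24651 mol → 0.24651 mol Fe, 0.24651 mol O.
Al2O3: 23.44/101.961 = 0.22989 mol → 0.45978 mol Al, 0.68967 mol O.
SiO2: 40.78/60.083 = 0.67873 mol → 0.67873 mol Si, 1.35746 mol O.
Total oxygen = 2.73057 mol. Normalization factor = 12/2.73057 = 4.39469.
Fe per 12 O = 0.24651 × 4.39469 = 1.083.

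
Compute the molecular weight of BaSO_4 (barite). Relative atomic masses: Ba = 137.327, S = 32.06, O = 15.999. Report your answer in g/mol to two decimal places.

233.38 g/mol

The formula mass is the sum 1·137.327 + 1·32.06 + 4·15.999.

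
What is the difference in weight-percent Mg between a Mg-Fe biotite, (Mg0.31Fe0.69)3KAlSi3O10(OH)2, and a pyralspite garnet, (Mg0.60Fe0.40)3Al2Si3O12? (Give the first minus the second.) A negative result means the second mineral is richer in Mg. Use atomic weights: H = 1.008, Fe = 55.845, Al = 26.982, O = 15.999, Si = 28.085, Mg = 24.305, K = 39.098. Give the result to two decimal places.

M((Mg0.31Fe0.69)3KAlSi3O10(OH)2) = 482.542 g/mol, so wt% Mg = 22.604/482.542 × 100 = 4.68%.
M((Mg0.60Fe0.40)3Al2Si3O12) = 440.970 g/mol, so wt% Mg = 43.749/440.970 × 100 = 9.92%.
4.68 − 9.92 = -5.24 pp.

-5.24 percentage points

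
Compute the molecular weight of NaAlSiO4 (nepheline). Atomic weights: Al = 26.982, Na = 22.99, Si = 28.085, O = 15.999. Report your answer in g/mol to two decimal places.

Na: 1 × 22.99 = 22.9900
Al: 1 × 26.982 = 26.9820
Si: 1 × 28.085 = 28.0850
O: 4 × 15.999 = 63.9960
Summing the contributions gives the formula mass.

142.05 g/mol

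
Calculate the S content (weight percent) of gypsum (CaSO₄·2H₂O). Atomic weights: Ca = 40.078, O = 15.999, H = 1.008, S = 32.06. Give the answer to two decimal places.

18.62 weight percent

M(CaSO₄·2H₂O) = 172.164 g/mol.
S contributes 1 × 32.06 = 32.060 g per mole.
32.060/172.164 = 0.1862 → 18.62%.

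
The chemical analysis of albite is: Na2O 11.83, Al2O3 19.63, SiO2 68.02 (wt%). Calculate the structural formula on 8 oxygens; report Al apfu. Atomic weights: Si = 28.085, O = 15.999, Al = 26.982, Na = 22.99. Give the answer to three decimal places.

1.016 Al apfu

11.83 wt% Na2O ÷ 61.979 g/mol = 0.19087 mol, giving 0.38174 Na and 0.19087 O.
19.63 wt% Al2O3 ÷ 101.961 g/mol = 0.19252 mol, giving 0.38504 Al and 0.57756 O.
68.02 wt% SiO2 ÷ 60.083 g/mol = 1.13210 mol, giving 1.13210 Si and 2.26420 O.
Oxygen sums to 3.03263; scaling by 8/3.03263 = 2.63797 puts the formula on 8 O.
Al: 0.38504 × 2.63797 = 1.016 atoms per formula unit.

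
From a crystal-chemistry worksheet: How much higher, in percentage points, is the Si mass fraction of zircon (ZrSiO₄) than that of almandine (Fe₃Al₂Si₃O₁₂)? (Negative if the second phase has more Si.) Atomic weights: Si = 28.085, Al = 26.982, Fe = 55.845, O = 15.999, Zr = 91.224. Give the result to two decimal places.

Si in ZrSiO₄: molar mass 183.305 g/mol; 1×28.085 = 28.085 g → 15.32 wt%.
Si in Fe₃Al₂Si₃O₁₂: molar mass 497.742 g/mol; 3×28.085 = 84.255 g → 16.93 wt%.
Difference = 15.32 − 16.93 = -1.61 percentage points.

-1.61 percentage points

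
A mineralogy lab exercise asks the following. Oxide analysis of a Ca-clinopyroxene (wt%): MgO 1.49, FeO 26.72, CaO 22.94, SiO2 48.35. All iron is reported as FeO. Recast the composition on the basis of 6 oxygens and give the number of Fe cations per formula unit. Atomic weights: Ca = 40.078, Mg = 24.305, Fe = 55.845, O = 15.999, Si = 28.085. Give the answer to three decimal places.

0.919 Fe apfu

MgO (M=40.304): mol = 0.03697; Mg = 0.03697, O = 0.03697.
FeO (M=71.844): mol = 0.37192; Fe = 0.37192, O = 0.37192.
CaO (M=56.077): mol = 0.40908; Ca = 0.40908, O = 0.40908.
SiO2 (M=60.083): mol = 0.80472; Si = 0.80472, O = 1.60944.
ΣO = 2.42741; factor = 6/ΣO = 2.47177.
Fe apfu = 0.37192 × 2.47177 = 0.919.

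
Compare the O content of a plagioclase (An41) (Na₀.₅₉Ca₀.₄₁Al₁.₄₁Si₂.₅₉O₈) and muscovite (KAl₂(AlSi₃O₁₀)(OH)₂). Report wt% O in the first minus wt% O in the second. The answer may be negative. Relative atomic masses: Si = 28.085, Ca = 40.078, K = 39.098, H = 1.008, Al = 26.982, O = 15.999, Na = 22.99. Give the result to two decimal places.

-0.58 percentage points

First mineral: 127.992 g O in 268.773 g formula = 47.62 wt% O.
Second mineral: 191.988 g O in 398.303 g formula = 48.20 wt% O.
47.62% − 48.20% gives a difference of -0.58 percentage points.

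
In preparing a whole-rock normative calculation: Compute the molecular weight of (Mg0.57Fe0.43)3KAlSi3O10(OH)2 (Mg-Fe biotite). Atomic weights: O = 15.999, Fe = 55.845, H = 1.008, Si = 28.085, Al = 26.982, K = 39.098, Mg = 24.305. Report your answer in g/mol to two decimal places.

M = 1.71(24.305) + 1.29(55.845) + 1(39.098) + 1(26.982) + 3(28.085) + 12(15.999) + 2(1.008)

457.94 g/mol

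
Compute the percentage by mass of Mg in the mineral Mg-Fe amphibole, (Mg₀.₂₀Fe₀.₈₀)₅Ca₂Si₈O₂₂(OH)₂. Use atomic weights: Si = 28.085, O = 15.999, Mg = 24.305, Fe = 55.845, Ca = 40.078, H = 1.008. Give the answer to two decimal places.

Formula mass = 1·24.305 + 4·55.845 + 2·40.078 + 8·28.085 + 24·15.999 + 2·1.008 = 938.513 g/mol, of which 24.305 g is Mg.
So Mg makes up 24.305/938.513 = 0.0259 of the mass, i.e. 2.59%.

2.59 weight percent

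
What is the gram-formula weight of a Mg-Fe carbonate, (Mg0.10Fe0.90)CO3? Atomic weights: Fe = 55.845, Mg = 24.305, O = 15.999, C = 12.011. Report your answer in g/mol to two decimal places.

112.70 g/mol

M = 0.10×24.305 + 0.90×55.845 + 1×12.011 + 3×15.999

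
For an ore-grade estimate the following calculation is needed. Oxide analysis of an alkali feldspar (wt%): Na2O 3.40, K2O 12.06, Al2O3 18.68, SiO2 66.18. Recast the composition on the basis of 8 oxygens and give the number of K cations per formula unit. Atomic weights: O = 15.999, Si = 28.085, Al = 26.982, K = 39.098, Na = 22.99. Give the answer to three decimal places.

0.698 K apfu

Na2O: 3.40/61.979 = 0.05486 mol → 0.10972 mol Na, 0.05486 mol O.
K2O: 12.06/94.195 = 0.12803 mol → 0.25606 mol K, 0.12803 mol O.
Al2O3: 18.68/101.961 = 0.18321 mol → 0.36642 mol Al, 0.54963 mol O.
SiO2: 66.18/60.083 = 1.10148 mol → 1.10148 mol Si, 2.20296 mol O.
Total oxygen = 2.93548 mol. Normalization factor = 8/2.93548 = 2.72528.
K per 8 O = 0.25606 × 2.72528 = 0.698.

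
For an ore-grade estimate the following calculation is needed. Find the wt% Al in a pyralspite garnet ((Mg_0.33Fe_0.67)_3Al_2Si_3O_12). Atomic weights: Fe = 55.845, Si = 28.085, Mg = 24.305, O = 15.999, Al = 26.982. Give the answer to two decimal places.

Formula mass = 0.99*24.305 + 2.01*55.845 + 2*26.982 + 3*28.085 + 12*15.999 = 466.517 g/mol, of which 53.964 g is Al.
So Al makes up 53.964/466.517 = 0.1157 of the mass, i.e. 11.57%.

11.57 wt%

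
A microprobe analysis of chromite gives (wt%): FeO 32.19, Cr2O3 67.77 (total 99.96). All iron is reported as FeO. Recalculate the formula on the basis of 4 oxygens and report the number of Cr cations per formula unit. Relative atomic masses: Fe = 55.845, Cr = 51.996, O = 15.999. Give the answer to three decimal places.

32.19 wt% FeO ÷ 71.844 g/mol = 0.44805 mol, giving 0.44805 Fe and 0.44805 O.
67.77 wt% Cr2O3 ÷ 151.989 g/mol = 0.44589 mol, giving 0.89178 Cr and 1.33767 O.
Oxygen sums to 1.78572; scaling by 4/1.78572 = 2.23999 puts the formula on 4 O.
Cr: 0.89178 × 2.23999 = 1.998 atoms per formula unit.

1.998 Cr apfu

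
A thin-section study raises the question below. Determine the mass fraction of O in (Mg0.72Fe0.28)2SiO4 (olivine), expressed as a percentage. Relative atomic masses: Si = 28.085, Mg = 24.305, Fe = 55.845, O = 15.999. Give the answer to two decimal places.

M((Mg0.72Fe0.28)2SiO4) = 158.353 g/mol.
O contributes 4 × 15.999 = 63.996 g per mole.
63.996/158.353 = 0.4041 → 40.41%.

40.41 wt%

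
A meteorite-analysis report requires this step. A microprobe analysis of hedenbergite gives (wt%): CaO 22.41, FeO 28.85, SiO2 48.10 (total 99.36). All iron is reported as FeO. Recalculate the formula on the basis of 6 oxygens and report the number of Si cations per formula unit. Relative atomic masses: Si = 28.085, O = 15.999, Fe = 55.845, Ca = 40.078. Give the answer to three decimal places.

22.41 wt% CaO ÷ 56.077 g/mol = 0.39963 mol, giving 0.39963 Ca and 0.39963 O.
28.85 wt% FeO ÷ 71.844 g/mol = 0.40156 mol, giving 0.40156 Fe and 0.40156 O.
48.10 wt% SiO2 ÷ 60.083 g/mol = 0.80056 mol, giving 0.80056 Si and 1.60112 O.
Oxygen sums to 2.40231; scaling by 6/2.40231 = 2.49760 puts the formula on 6 O.
Si: 0.80056 × 2.49760 = 1.999 atoms per formula unit.

1.999 Si apfu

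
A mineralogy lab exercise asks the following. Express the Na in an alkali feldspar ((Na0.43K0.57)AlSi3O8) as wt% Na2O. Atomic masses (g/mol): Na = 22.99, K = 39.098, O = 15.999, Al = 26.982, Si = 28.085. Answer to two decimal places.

M((Na0.43K0.57)AlSi3O8) = 271.401 g/mol; M(Na2O) = 61.979 g/mol.
Moles Na2O per formula unit = 0.43 Na ÷ 2 = 0.2150.
Na2O fraction = (0.2150 × 61.979) / 271.401 = 13.325/271.401 = 0.0491.

4.91 wt%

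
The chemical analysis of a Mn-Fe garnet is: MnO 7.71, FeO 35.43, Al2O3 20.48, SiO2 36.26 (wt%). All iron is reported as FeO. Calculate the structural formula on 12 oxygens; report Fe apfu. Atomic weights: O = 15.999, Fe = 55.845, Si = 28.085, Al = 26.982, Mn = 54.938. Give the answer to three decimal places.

MnO (M=70.937): mol = 0.10869; Mn = 0.10869, O = 0.10869.
FeO (M=71.844): mol = 0.49315; Fe = 0.49315, O = 0.49315.
Al2O3 (M=101.961): mol = 0.20086; Al = 0.40172, O = 0.60258.
SiO2 (M=60.083): mol = 0.60350; Si = 0.60350, O = 1.20700.
ΣO = 2.41142; factor = 12/ΣO = 4.97632.
Fe apfu = 0.49315 × 4.97632 = 2.454.

2.454 Fe apfu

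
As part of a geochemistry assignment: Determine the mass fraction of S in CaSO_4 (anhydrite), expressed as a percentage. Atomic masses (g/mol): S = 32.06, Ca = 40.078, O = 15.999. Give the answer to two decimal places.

23.55 mass %

Molar mass of CaSO_4: 1×40.078 + 1×32.06 + 4×15.999 = 136.134 g/mol.
Mass of S per formula unit: 1 × 32.06 = 32.060 g.
Weight fraction S = 32.060 / 136.134 = 0.2355.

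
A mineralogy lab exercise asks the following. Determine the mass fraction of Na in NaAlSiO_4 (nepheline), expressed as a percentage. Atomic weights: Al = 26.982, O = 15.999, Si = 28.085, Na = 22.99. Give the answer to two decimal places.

16.18 weight percent

Molar mass of NaAlSiO_4: 1·22.99 + 1·26.982 + 1·28.085 + 4·15.999 = 142.053 g/mol.
Mass of Na per formula unit: 1 × 22.99 = 22.990 g.
Weight fraction Na = 22.990 / 142.053 = 0.1618.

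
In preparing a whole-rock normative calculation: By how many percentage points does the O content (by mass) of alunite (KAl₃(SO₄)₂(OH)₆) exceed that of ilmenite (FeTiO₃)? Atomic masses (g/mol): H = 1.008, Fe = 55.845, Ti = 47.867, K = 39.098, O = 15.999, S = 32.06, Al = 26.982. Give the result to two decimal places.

22.44 percentage points

O in KAl₃(SO₄)₂(OH)₆: molar mass 414.198 g/mol; 14×15.999 = 223.986 g → 54.08 wt%.
O in FeTiO₃: molar mass 151.709 g/mol; 3×15.999 = 47.997 g → 31.64 wt%.
Difference = 54.08 − 31.64 = 22.44 percentage points.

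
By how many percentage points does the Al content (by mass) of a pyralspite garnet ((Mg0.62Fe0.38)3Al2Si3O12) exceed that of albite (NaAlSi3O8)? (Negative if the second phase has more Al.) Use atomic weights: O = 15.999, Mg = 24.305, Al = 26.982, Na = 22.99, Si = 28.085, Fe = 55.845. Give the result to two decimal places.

M((Mg0.62Fe0.38)3Al2Si3O12) = 439.078 g/mol, so wt% Al = 53.964/439.078 × 100 = 12.29%.
M(NaAlSi3O8) = 262.219 g/mol, so wt% Al = 26.982/262.219 × 100 = 10.29%.
12.29 − 10.29 = 2.00 pp.

2.00 percentage points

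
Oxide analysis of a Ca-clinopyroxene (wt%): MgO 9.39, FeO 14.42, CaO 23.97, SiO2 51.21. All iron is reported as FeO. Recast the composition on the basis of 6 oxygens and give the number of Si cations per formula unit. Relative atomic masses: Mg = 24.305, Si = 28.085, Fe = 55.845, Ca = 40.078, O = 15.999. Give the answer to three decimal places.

1.993 Si apfu

MgO: 9.39/40.304 = 0.23298 mol → 0.23298 mol Mg, 0.23298 mol O.
FeO: 14.42/71.844 = 0.20071 mol → 0.20071 mol Fe, 0.20071 mol O.
CaO: 23.97/56.077 = 0.42745 mol → 0.42745 mol Ca, 0.42745 mol O.
SiO2: 51.21/60.083 = 0.85232 mol → 0.85232 mol Si, 1.70464 mol O.
Total oxygen = 2.56578 mol. Normalization factor = 6/2.56578 = 2.33847.
Si per 6 O = 0.85232 × 2.33847 = 1.993.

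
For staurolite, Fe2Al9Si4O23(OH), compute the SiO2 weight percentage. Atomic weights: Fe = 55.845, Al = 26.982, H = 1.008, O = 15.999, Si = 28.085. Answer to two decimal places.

28.21 wt%

Molar mass of Fe2Al9Si4O23(OH) = 2·55.845 + 9·26.982 + 4·28.085 + 24·15.999 + 1·1.008 = 851.852 g/mol.
Each formula unit contains 4 Si, equivalent to 4/1 = 4.0000 mol SiO2.
M(SiO2) = 1×28.085 + 2×15.999 = 60.083 g/mol.
Mass of SiO2 per formula unit = 4.0000 × 60.083 = 240.332 g.
SiO2 wt% = 240.332 / 851.852 × 100 = 28.21%.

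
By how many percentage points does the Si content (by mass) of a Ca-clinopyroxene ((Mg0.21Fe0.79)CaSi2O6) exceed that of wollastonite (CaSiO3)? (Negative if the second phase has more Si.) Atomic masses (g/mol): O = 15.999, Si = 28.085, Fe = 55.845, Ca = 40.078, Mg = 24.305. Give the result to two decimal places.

Si in (Mg0.21Fe0.79)CaSi2O6: molar mass 241.464 g/mol; 2×28.085 = 56.170 g → 23.26 wt%.
Si in CaSiO3: molar mass 116.160 g/mol; 1×28.085 = 28.085 g → 24.18 wt%.
Difference = 23.26 − 24.18 = -0.92 percentage points.

-0.92 percentage points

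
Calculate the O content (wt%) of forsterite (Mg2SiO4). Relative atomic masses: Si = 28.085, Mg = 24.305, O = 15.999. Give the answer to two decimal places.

45.49 wt%

M(Mg2SiO4) = 140.691 g/mol.
O contributes 4 × 15.999 = 63.996 g per mole.
63.996/140.691 = 0.4549 → 45.49%.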